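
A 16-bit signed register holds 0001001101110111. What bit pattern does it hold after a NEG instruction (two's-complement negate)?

1110110010001001

Invert: 1110110010001000. Add 1: 1110110010001001.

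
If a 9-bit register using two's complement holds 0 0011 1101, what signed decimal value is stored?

MSB is 0, so the value is non-negative: 000111101 = 61.

61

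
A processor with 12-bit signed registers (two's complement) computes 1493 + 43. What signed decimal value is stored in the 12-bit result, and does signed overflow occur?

1493 → 010111010101
43 → 000000101011
  010111010101
+ 000000101011
= 011000000000
Result 011000000000: MSB = 0 → value 1536.
Both addends are non-negative and so is the stored result: no signed overflow.

1536; no overflow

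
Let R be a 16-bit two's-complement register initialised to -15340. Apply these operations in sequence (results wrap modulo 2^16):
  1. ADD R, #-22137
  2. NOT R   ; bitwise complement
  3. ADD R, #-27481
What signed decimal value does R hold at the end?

9995

Start: R = -15340 = 1100010000010100.
R = -15340 + (-22137) = -37477; wraps to 28059 = 0110110110011011
R = NOT 0110110110011011 = 1001001001100100 = -28060
R = -28060 + (-27481) = -55541; wraps to 9995 = 0010011100001011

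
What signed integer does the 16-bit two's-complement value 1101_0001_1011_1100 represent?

-11844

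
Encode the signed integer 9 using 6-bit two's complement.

001001

9 is non-negative, so write it directly in 6 bits: 001001.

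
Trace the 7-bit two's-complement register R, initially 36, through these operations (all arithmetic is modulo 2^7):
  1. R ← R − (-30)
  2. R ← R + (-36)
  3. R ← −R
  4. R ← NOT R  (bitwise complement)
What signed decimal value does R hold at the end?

29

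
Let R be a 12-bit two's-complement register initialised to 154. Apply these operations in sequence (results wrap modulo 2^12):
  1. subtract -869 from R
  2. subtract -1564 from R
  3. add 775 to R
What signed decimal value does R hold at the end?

Start: R = 154 = 000010011010.
R = 154 − (-869) = 1023 = 001111111111
R = 1023 − (-1564) = 2587; wraps to -1509 = 101000011011
R = -1509 + 775 = -734 = 110100100010

-734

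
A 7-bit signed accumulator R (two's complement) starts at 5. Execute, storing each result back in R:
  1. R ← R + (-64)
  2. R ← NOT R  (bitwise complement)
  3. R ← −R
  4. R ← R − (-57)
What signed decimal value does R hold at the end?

Start: R = 5 = 0000101.
R = 5 + (-64) = -59 = 1000101
R = NOT 1000101 = 0111010 = 58
R = −(58) = -58 = 1000110
R = -58 − (-57) = -1 = 1111111

-1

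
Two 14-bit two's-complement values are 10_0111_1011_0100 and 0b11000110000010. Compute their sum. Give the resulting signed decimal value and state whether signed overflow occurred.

10_0111_1011_0100 → 10011110110100 = -6220 (signed)
0b11000110000010 → 11000110000010 = -3710 (signed)
  10011110110100
+ 11000110000010
= 01100100110110  (discard carry-out 1)
Result 01100100110110: MSB = 0 → value 6454.
Both addends are negative but the stored result is non-negative: signed overflow. The true value -6220 + (-3710) = -9930 lies outside [-8192, 8191].

6454; overflow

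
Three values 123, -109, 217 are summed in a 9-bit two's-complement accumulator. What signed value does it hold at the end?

123 + (-109) = 14 (000001110)
14 + 217 = 231 (011100111)

231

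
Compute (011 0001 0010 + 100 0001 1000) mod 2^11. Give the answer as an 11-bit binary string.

  01100010010
+ 10000011000
= 11100101010

11100101010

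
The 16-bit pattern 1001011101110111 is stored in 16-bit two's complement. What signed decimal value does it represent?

MSB is 1, so the value is negative.
Unsigned reading: 38775. Subtract 2^16 = 65536: 38775 − 65536 = -26761.

-26761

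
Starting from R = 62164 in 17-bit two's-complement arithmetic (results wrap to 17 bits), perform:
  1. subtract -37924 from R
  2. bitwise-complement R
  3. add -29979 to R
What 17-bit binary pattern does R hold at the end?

00000001111101100

Start: R = 62164 = 01111001011010100.
R = 62164 − (-37924) = 100088; wraps to -30984 = 11000011011111000
R = NOT 11000011011111000 = 00111100100000111 = 30983
R = 30983 + (-29979) = 1004 = 00000001111101100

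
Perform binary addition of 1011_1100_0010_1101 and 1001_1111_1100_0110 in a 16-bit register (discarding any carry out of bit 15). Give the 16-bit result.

0101101111110011

  1011110000101101
+ 1001111111000110
= 0101101111110011  (discard carry-out 1)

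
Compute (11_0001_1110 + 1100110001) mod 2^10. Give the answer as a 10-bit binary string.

1001001111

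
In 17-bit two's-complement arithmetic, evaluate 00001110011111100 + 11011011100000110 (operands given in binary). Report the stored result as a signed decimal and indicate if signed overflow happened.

-11262; no overflow

00001110011111100 = 7420 (signed)
11011011100000110 = -18682 (signed)
  00001110011111100
+ 11011011100000110
= 11101010000000010
Result 11101010000000010: MSB = 1 → 119810 − 131072 = -11262.
Addends have opposite signs, so signed overflow cannot occur.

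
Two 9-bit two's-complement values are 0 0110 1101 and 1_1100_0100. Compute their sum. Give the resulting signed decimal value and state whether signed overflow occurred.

0 0110 1101 → 001101101 = 109 (signed)
1_1100_0100 → 111000100 = -60 (signed)
  001101101
+ 111000100
= 000110001  (discard carry-out 1)
Result 000110001: MSB = 0 → value 49.
Addends have opposite signs, so signed overflow cannot occur.

49; no overflow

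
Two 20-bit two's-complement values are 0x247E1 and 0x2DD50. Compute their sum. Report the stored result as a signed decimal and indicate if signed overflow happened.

337201; no overflow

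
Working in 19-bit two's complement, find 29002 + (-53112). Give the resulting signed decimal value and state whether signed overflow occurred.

29002 → 0000111000101001010
-53112 → 1110011000010001000
  0000111000101001010
+ 1110011000010001000
= 1111010000111010010
Result 1111010000111010010: MSB = 1 → 500178 − 524288 = -24110.
Addends have opposite signs, so signed overflow cannot occur.

-24110; no overflow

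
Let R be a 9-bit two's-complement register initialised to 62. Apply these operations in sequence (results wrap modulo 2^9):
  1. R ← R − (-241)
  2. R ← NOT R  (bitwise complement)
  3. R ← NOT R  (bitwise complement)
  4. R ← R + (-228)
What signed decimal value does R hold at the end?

75

Start: R = 62 = 000111110.
R = 62 − (-241) = 303; wraps to -209 = 100101111
R = NOT 100101111 = 011010000 = 208
R = NOT 011010000 = 100101111 = -209
R = -209 + (-228) = -437; wraps to 75 = 001001011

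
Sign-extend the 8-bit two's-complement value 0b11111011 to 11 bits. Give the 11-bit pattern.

MSB of 11111011 is 1; replicate it into the new high bits.
111|11111011 → 11111111011 (still -5).

11111111011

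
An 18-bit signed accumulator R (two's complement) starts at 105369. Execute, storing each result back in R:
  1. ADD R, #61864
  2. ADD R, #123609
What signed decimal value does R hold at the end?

28698

Start: R = 105369 = 011001101110011001.
R = 105369 + 61864 = 167233; wraps to -94911 = 101000110101000001
R = -94911 + 123609 = 28698 = 000111000000011010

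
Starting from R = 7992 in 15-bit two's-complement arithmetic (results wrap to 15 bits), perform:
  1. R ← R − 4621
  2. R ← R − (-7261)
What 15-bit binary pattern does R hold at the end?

Start: R = 7992 = 001111100111000.
R = 7992 − 4621 = 3371 = 000110100101011
R = 3371 − (-7261) = 10632 = 010100110001000

010100110001000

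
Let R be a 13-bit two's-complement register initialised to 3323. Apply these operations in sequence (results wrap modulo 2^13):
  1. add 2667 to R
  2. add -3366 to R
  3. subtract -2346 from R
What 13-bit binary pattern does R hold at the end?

1001101101010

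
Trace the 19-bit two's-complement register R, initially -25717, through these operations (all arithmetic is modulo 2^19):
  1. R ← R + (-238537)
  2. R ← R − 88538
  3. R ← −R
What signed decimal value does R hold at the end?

-171496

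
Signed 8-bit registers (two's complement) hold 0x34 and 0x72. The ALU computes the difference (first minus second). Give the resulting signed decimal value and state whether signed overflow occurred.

-62; no overflow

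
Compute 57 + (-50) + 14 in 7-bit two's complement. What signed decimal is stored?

21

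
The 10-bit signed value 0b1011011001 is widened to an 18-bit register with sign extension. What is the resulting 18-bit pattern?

MSB of 1011011001 is 1; replicate it into the new high bits.
11111111|1011011001 → 111111111011011001 (still -295).

111111111011011001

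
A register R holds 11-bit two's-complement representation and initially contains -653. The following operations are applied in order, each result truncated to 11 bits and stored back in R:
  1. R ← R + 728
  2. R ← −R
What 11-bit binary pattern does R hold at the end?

11110110101

Start: R = -653 = 10101110011.
R = -653 + 728 = 75 = 00001001011
R = −(75) = -75 = 11110110101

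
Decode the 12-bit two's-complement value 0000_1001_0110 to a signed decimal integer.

MSB is 0, so the value is non-negative: 000010010110 = 150.

150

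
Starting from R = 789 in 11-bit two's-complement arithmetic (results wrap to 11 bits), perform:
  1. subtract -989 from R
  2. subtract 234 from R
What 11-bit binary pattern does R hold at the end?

11000001000

Start: R = 789 = 01100010101.
R = 789 − (-989) = 1778; wraps to -270 = 11011110010
R = -270 − 234 = -504 = 11000001000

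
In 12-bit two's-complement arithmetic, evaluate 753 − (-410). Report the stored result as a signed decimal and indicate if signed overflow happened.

1163; no overflow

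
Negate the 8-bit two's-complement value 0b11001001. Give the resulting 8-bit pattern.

00110111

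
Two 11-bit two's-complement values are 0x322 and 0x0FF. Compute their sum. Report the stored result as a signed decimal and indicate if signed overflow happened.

-991; overflow

0x322 = 01100100010 = 802 (signed)
0x0FF = 00011111111 = 255 (signed)
  01100100010
+ 00011111111
= 10000100001
Result 10000100001: MSB = 1 → 1057 − 2048 = -991.
Both addends are non-negative but the stored result is negative: signed overflow. The true value 802 + 255 = 1057 lies outside [-1024, 1023].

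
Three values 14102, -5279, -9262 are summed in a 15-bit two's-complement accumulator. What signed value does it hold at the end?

-439

14102 + (-5279) = 8823 (010001001110111)
8823 + (-9262) = -439 (111111001001001)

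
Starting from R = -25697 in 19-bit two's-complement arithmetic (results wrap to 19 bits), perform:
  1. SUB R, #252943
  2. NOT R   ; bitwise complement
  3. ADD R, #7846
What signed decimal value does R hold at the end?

-237803

Start: R = -25697 = 1111001101110011111.
R = -25697 − 252943 = -278640; wraps to 245648 = 0111011111110010000
R = NOT 0111011111110010000 = 1000100000001101111 = -245649
R = -245649 + 7846 = -237803 = 1000101111100010101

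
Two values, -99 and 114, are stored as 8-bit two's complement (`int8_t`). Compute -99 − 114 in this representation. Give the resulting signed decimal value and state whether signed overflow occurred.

-99 → 10011101
114 → 01110010
Subtract via negate-and-add: invert 01110010 + 1 = 10001110 (i.e. -114).
  10011101
+ 10001110
= 00101011  (discard carry-out 1)
Result 00101011: MSB = 0 → value 43.
Both addends (after negating the subtrahend) are negative but the stored result is non-negative: signed overflow. The true value -99 − 114 = -213 lies outside [-128, 127].

43; overflow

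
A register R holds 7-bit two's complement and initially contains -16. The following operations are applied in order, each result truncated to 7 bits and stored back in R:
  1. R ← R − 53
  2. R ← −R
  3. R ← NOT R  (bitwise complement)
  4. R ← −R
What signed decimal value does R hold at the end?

Start: R = -16 = 1110000.
R = -16 − 53 = -69; wraps to 59 = 0111011
R = −(59) = -59 = 1000101
R = NOT 1000101 = 0111010 = 58
R = −(58) = -58 = 1000110

-58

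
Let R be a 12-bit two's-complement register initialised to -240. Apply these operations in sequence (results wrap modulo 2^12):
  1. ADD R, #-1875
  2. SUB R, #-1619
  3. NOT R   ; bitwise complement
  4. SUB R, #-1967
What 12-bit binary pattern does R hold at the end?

100110011110

Start: R = -240 = 111100010000.
R = -240 + (-1875) = -2115; wraps to 1981 = 011110111101
R = 1981 − (-1619) = 3600; wraps to -496 = 111000010000
R = NOT 111000010000 = 000111101111 = 495
R = 495 − (-1967) = 2462; wraps to -1634 = 100110011110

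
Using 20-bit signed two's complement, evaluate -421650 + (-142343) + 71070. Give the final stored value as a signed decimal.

-492923

-421650 + (-142343) = -563993 → wraps to 484583 (01110110010011100111)
484583 + 71070 = 555653 → wraps to -492923 (10000111101010000101)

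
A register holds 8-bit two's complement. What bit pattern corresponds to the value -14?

11110010

|-14| = 14 = 00001110 in 8 bits.
Invert the bits: 11110001. Add 1: 11110010.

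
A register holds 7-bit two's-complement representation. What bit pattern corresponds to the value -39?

|-39| = 39 = 0100111 in 7 bits.
Invert the bits: 1011000. Add 1: 1011001.
Check: 1011001 reads as 89 − 128 = -39.

1011001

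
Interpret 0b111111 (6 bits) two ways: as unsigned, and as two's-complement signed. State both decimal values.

unsigned = 63, signed = -1

Unsigned: 111111 = 63.
Signed: MSB=1 → 63 − 64 = -1.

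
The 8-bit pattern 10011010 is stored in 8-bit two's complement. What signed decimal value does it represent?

-102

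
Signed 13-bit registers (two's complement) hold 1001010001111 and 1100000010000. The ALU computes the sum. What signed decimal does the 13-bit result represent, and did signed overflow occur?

2719; overflow

1001010001111 = -3441 (signed)
1100000010000 = -2032 (signed)
  1001010001111
+ 1100000010000
= 0101010011111  (discard carry-out 1)
Result 0101010011111: MSB = 0 → value 2719.
Both addends are negative but the stored result is non-negative: signed overflow. The true value -3441 + (-2032) = -5473 lies outside [-4096, 4095].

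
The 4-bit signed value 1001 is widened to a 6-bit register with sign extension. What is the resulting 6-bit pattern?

111001

MSB of 1001 is 1; replicate it into the new high bits.
11|1001 → 111001 (still -7).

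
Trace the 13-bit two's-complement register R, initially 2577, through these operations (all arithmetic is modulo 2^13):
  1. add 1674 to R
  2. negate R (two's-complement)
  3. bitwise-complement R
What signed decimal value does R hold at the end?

-3942

Start: R = 2577 = 0101000010001.
R = 2577 + 1674 = 4251; wraps to -3941 = 1000010011011
R = −(-3941) = 3941 = 0111101100101
R = NOT 0111101100101 = 1000010011010 = -3942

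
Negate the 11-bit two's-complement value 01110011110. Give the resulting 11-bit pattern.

Invert: 10001100001. Add 1: 10001100010.
Check: 01110011110 = 926, 10001100010 = -926.

10001100010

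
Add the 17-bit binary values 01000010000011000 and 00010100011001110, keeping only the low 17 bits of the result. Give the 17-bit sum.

01010110011100110

  01000010000011000
+ 00010100011001110
= 01010110011100110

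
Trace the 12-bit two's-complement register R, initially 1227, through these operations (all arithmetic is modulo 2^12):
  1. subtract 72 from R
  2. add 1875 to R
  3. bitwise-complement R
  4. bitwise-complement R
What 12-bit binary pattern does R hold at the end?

Start: R = 1227 = 010011001011.
R = 1227 − 72 = 1155 = 010010000011
R = 1155 + 1875 = 3030; wraps to -1066 = 101111010110
R = NOT 101111010110 = 010000101001 = 1065
R = NOT 010000101001 = 101111010110 = -1066

101111010110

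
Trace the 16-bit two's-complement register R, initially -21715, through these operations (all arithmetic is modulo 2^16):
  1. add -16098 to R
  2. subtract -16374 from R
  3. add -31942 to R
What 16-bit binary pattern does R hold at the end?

0010111101111011

Start: R = -21715 = 1010101100101101.
R = -21715 + (-16098) = -37813; wraps to 27723 = 0110110001001011
R = 27723 − (-16374) = 44097; wraps to -21439 = 1010110001000001
R = -21439 + (-31942) = -53381; wraps to 12155 = 0010111101111011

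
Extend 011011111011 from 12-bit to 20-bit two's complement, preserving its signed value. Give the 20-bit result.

00000000011011111011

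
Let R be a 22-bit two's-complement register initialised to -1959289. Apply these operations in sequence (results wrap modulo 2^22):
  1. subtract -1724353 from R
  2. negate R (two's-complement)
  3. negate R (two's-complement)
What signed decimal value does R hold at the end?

Start: R = -1959289 = 1000100001101010000111.
R = -1959289 − (-1724353) = -234936 = 1111000110101001001000
R = −(-234936) = 234936 = 0000111001010110111000
R = −(234936) = -234936 = 1111000110101001001000

-234936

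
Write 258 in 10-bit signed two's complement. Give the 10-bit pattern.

0100000010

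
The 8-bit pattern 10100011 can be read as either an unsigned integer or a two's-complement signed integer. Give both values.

unsigned = 163, signed = -93

Unsigned: 10100011 = 163.
Signed: MSB=1 → 163 − 256 = -93.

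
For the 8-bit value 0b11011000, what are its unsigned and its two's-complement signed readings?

unsigned = 216, signed = -40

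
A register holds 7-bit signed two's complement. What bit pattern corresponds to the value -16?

1110000

|-16| = 16 = 0010000 in 7 bits.
Invert the bits: 1101111. Add 1: 1110000.
Check: 1110000 reads as 112 − 128 = -16.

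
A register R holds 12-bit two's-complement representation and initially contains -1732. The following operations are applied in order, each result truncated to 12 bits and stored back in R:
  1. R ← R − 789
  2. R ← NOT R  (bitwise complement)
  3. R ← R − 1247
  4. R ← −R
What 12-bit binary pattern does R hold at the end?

Start: R = -1732 = 100100111100.
R = -1732 − 789 = -2521; wraps to 1575 = 011000100111
R = NOT 011000100111 = 100111011000 = -1576
R = -1576 − 1247 = -2823; wraps to 1273 = 010011111001
R = −(1273) = -1273 = 101100000111

101100000111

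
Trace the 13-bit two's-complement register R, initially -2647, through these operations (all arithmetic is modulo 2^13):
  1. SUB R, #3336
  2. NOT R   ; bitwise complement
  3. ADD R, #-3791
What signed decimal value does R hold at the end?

Start: R = -2647 = 1010110101001.
R = -2647 − 3336 = -5983; wraps to 2209 = 0100010100001
R = NOT 0100010100001 = 1011101011110 = -2210
R = -2210 + (-3791) = -6001; wraps to 2191 = 0100010001111

2191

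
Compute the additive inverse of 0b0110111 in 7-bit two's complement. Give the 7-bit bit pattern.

Invert: 1001000. Add 1: 1001001.
Check: 0110111 = 55, 1001001 = -55.

1001001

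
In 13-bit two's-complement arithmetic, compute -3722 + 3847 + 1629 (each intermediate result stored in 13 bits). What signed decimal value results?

1754

-3722 + 3847 = 125 (0000001111101)
125 + 1629 = 1754 (0011011011010)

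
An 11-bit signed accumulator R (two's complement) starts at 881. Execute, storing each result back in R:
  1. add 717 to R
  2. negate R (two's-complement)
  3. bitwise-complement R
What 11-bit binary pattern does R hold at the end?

11000111101

Start: R = 881 = 01101110001.
R = 881 + 717 = 1598; wraps to -450 = 11000111110
R = −(-450) = 450 = 00111000010
R = NOT 00111000010 = 11000111101 = -451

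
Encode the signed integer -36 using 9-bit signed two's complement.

111011100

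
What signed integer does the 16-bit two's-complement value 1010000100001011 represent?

MSB is 1, so the value is negative.
Invert: 0101111011110100. Add 1: 0101111011110101 = 24309. So the value is −24309.

-24309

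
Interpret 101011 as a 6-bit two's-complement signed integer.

-21

MSB is 1, so the value is negative.
Invert: 010100. Add 1: 010101 = 21. So the value is −21.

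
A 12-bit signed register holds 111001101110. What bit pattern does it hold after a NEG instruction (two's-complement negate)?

Invert: 000110010001. Add 1: 000110010010.
Check: 111001101110 = -402, 000110010010 = 402.

000110010010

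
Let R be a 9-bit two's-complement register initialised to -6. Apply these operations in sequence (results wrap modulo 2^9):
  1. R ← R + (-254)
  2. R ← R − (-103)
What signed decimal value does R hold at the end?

Start: R = -6 = 111111010.
R = -6 + (-254) = -260; wraps to 252 = 011111100
R = 252 − (-103) = 355; wraps to -157 = 101100011

-157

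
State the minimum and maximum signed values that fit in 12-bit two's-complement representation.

Minimum: −2^11 = -2048.
Maximum: 2^11 − 1 = 2047.

min = -2048, max = 2047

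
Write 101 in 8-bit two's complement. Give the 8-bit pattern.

101 is non-negative, so write it directly in 8 bits: 01100101.

01100101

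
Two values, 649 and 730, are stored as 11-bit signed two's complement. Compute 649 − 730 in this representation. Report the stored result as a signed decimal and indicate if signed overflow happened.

649 → 01010001001
730 → 01011011010
Subtract via negate-and-add: invert 01011011010 + 1 = 10100100110 (i.e. -730).
  01010001001
+ 10100100110
= 11110101111
Result 11110101111: MSB = 1 → 1967 − 2048 = -81.
Addends (after negating the subtrahend) have opposite signs, so signed overflow cannot occur.

-81; no overflow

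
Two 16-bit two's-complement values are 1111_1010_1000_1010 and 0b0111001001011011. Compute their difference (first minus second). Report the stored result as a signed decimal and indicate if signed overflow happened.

-30673; no overflow

1111_1010_1000_1010 → 1111101010001010 = -1398 (signed)
0b0111001001011011 → 0111001001011011 = 29275 (signed)
Subtract via negate-and-add: invert 0111001001011011 + 1 = 1000110110100101 (i.e. -29275).
  1111101010001010
+ 1000110110100101
= 1000100000101111  (discard carry-out 1)
Result 1000100000101111: MSB = 1 → 34863 − 65536 = -30673.
Both addends (after negating the subtrahend) are negative and so is the stored result: no signed overflow.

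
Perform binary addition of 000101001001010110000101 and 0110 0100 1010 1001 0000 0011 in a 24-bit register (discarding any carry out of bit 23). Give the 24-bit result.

  000101001001010110000101
+ 011001001010100100000011
= 011110010011111010001000

011110010011111010001000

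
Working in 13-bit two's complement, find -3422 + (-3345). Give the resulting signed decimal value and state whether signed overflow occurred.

-3422 → 1001010100010
-3345 → 1001011101111
  1001010100010
+ 1001011101111
= 0010110010001  (discard carry-out 1)
Result 0010110010001: MSB = 0 → value 1425.
Both addends are negative but the stored result is non-negative: signed overflow. The true value -3422 + (-3345) = -6767 lies outside [-4096, 4095].

1425; overflow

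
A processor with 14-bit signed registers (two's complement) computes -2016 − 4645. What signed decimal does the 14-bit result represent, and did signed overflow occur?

-6661; no overflow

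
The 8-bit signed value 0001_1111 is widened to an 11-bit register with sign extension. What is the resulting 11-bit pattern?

00000011111

MSB of 00011111 is 0; replicate it into the new high bits.
000|00011111 → 00000011111 (still 31).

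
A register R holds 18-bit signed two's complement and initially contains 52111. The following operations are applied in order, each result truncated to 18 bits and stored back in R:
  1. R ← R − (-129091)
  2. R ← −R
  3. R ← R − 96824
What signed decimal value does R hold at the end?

-15882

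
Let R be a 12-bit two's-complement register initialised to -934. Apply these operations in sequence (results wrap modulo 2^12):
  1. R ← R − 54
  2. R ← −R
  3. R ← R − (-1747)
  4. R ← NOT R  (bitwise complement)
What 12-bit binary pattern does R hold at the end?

010101010000

Start: R = -934 = 110001011010.
R = -934 − 54 = -988 = 110000100100
R = −(-988) = 988 = 001111011100
R = 988 − (-1747) = 2735; wraps to -1361 = 101010101111
R = NOT 101010101111 = 010101010000 = 1360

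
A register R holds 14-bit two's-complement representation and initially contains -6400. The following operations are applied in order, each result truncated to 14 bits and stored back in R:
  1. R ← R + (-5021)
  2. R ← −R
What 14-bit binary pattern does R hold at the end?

Start: R = -6400 = 10011100000000.
R = -6400 + (-5021) = -11421; wraps to 4963 = 01001101100011
R = −(4963) = -4963 = 10110010011101

10110010011101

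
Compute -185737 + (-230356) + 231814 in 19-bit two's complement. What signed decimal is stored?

-184279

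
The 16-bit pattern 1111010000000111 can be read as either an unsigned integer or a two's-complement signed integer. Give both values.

Unsigned: 1111010000000111 = 62471.
Signed: MSB=1 → 62471 − 65536 = -3065.

unsigned = 62471, signed = -3065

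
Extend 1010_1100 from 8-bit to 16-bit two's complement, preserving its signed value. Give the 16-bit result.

1111111110101100

MSB of 10101100 is 1; replicate it into the new high bits.
11111111|10101100 → 1111111110101100 (still -84).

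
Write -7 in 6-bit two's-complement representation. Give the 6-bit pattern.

111001

|-7| = 7 = 000111 in 6 bits.
Invert the bits: 111000. Add 1: 111001.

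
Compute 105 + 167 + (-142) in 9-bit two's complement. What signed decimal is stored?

130

105 + 167 = 272 → wraps to -240 (100010000)
-240 + (-142) = -382 → wraps to 130 (010000010)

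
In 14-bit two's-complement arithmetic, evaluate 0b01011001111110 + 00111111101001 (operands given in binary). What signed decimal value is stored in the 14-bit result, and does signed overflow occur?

-6553; overflow

0b01011001111110 → 01011001111110 = 5758 (signed)
00111111101001 = 4073 (signed)
  01011001111110
+ 00111111101001
= 10011001100111
Result 10011001100111: MSB = 1 → 9831 − 16384 = -6553.
Both addends are non-negative but the stored result is negative: signed overflow. The true value 5758 + 4073 = 9831 lies outside [-8192, 8191].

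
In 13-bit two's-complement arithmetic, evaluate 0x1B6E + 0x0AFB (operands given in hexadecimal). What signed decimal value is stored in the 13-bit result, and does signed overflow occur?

0x1B6E = 1101101101110 = -1170 (signed)
0x0AFB = 0101011111011 = 2811 (signed)
  1101101101110
+ 0101011111011
= 0011001101001  (discard carry-out 1)
Result 0011001101001: MSB = 0 → value 1641.
Addends have opposite signs, so signed overflow cannot occur.

1641; no overflow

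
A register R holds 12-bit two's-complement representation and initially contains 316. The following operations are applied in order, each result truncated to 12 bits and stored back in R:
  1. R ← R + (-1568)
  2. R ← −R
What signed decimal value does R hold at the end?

Start: R = 316 = 000100111100.
R = 316 + (-1568) = -1252 = 101100011100
R = −(-1252) = 1252 = 010011100100

1252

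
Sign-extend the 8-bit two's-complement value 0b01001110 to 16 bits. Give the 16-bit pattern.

MSB of 01001110 is 0; replicate it into the new high bits.
00000000|01001110 → 0000000001001110 (still 78).

0000000001001110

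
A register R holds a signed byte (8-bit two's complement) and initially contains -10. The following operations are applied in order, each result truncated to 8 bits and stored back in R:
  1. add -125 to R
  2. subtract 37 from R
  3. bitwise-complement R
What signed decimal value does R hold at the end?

-85

Start: R = -10 = 11110110.
R = -10 + (-125) = -135; wraps to 121 = 01111001
R = 121 − 37 = 84 = 01010100
R = NOT 01010100 = 10101011 = -85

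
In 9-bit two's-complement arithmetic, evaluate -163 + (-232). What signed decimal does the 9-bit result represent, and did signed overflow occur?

117; overflow

-163 → 101011101
-232 → 100011000
  101011101
+ 100011000
= 001110101  (discard carry-out 1)
Result 001110101: MSB = 0 → value 117.
Both addends are negative but the stored result is non-negative: signed overflow. The true value -163 + (-232) = -395 lies outside [-256, 255].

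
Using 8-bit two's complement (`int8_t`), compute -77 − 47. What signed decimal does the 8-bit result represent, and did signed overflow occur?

-124; no overflow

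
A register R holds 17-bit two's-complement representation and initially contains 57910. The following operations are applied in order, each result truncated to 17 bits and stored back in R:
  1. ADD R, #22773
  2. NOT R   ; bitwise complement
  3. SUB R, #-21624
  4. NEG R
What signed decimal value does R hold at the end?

59060

Start: R = 57910 = 01110001000110110.
R = 57910 + 22773 = 80683; wraps to -50389 = 10011101100101011
R = NOT 10011101100101011 = 01100010011010100 = 50388
R = 50388 − (-21624) = 72012; wraps to -59060 = 10001100101001100
R = −(-59060) = 59060 = 01110011010110100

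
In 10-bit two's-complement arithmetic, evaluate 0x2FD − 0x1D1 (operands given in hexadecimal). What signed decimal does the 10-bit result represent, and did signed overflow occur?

300; overflow

0x2FD = 1011111101 = -259 (signed)
0x1D1 = 0111010001 = 465 (signed)
Subtract via negate-and-add: invert 0111010001 + 1 = 1000101111 (i.e. -465).
  1011111101
+ 1000101111
= 0100101100  (discard carry-out 1)
Result 0100101100: MSB = 0 → value 300.
Both addends (after negating the subtrahend) are negative but the stored result is non-negative: signed overflow. The true value -259 − 465 = -724 lies outside [-512, 511].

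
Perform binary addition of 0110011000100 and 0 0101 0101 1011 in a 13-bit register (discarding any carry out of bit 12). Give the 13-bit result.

1001000011111

  0110011000100
+ 0010101011011
= 1001000011111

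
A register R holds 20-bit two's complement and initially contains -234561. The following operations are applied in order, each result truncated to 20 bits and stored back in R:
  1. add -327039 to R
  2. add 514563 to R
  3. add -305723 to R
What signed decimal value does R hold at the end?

Start: R = -234561 = 11000110101110111111.
R = -234561 + (-327039) = -561600; wraps to 486976 = 01110110111001000000
R = 486976 + 514563 = 1001539; wraps to -47037 = 11110100100001000011
R = -47037 + (-305723) = -352760 = 10101001111000001000

-352760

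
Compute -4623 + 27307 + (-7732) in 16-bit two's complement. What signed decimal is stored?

-4623 + 27307 = 22684 (0101100010011100)
22684 + (-7732) = 14952 (0011101001101000)

14952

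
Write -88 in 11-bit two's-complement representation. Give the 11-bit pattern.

|-88| = 88 = 00001011000 in 11 bits.
Invert the bits: 11110100111. Add 1: 11110101000.

11110101000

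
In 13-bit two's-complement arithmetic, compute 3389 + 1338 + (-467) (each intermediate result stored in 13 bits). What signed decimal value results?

-3932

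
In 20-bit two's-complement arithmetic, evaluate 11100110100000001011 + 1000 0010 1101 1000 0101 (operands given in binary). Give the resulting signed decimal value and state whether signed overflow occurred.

11100110100000001011 = -104437 (signed)
1000 0010 1101 1000 0101 → 10000010110110000101 = -512635 (signed)
  11100110100000001011
+ 10000010110110000101
= 01101001010110010000  (discard carry-out 1)
Result 01101001010110010000: MSB = 0 → value 431504.
Both addends are negative but the stored result is non-negative: signed overflow. The true value -104437 + (-512635) = -617072 lies outside [-524288, 524287].

431504; overflow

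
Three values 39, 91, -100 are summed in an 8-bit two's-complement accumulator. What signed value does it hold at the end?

30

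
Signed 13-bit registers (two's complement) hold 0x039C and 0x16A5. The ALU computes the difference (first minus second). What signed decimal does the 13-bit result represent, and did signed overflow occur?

3319; no overflow

0x039C = 0001110011100 = 924 (signed)
0x16A5 = 1011010100101 = -2395 (signed)
Subtract via negate-and-add: invert 1011010100101 + 1 = 0100101011011 (i.e. 2395).
  0001110011100
+ 0100101011011
= 0110011110111
Result 0110011110111: MSB = 0 → value 3319.
Both addends (after negating the subtrahend) are non-negative and so is the stored result: no signed overflow.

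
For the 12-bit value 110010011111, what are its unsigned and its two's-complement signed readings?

unsigned = 3231, signed = -865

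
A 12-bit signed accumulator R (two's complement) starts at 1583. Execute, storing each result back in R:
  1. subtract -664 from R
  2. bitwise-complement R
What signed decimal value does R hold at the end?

1848

Start: R = 1583 = 011000101111.
R = 1583 − (-664) = 2247; wraps to -1849 = 100011000111
R = NOT 100011000111 = 011100111000 = 1848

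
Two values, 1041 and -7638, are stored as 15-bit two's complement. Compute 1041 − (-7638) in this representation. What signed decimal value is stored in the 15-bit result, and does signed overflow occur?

1041 → 000010000010001
-7638 → 110001000101010
Subtract via negate-and-add: invert 110001000101010 + 1 = 001110111010110 (i.e. 7638).
  000010000010001
+ 001110111010110
= 010000111100111
Result 010000111100111: MSB = 0 → value 8679.
Both addends (after negating the subtrahend) are non-negative and so is the stored result: no signed overflow.

8679; no overflow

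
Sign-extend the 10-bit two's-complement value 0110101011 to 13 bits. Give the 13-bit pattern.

0000110101011

MSB of 0110101011 is 0; replicate it into the new high bits.
000|0110101011 → 0000110101011 (still 427).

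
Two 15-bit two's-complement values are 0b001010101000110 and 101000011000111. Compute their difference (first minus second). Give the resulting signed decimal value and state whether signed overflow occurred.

0b001010101000110 → 001010101000110 = 5446 (signed)
101000011000111 = -12089 (signed)
Subtract via negate-and-add: invert 101000011000111 + 1 = 010111100111001 (i.e. 12089).
  001010101000110
+ 010111100111001
= 100010001111111
Result 100010001111111: MSB = 1 → 17535 − 32768 = -15233.
Both addends (after negating the subtrahend) are non-negative but the stored result is negative: signed overflow. The true value 5446 − (-12089) = 17535 lies outside [-16384, 16383].

-15233; overflow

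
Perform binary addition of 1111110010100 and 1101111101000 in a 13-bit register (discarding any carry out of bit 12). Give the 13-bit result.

1101101111100

  1111110010100
+ 1101111101000
= 1101101111100  (discard carry-out 1)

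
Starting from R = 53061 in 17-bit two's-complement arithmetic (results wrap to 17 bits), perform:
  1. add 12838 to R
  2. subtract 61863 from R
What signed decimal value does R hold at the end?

Start: R = 53061 = 01100111101000101.
R = 53061 + 12838 = 65899; wraps to -65173 = 10000000101101011
R = -65173 − 61863 = -127036; wraps to 4036 = 00000111111000100

4036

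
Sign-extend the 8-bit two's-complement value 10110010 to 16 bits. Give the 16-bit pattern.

1111111110110010

MSB of 10110010 is 1; replicate it into the new high bits.
11111111|10110010 → 1111111110110010 (still -78).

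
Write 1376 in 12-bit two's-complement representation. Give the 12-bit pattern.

1376 is non-negative, so write it directly in 12 bits: 010101100000.

010101100000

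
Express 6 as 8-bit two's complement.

6 is non-negative, so write it directly in 8 bits: 00000110.

00000110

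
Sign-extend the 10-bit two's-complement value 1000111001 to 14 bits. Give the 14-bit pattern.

MSB of 1000111001 is 1; replicate it into the new high bits.
1111|1000111001 → 11111000111001 (still -455).

11111000111001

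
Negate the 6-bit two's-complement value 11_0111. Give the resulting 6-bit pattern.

Invert: 001000. Add 1: 001001.

001001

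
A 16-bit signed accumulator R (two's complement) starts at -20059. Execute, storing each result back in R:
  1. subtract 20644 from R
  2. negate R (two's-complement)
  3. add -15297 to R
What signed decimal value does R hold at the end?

Start: R = -20059 = 1011000110100101.
R = -20059 − 20644 = -40703; wraps to 24833 = 0110000100000001
R = −(24833) = -24833 = 1001111011111111
R = -24833 + (-15297) = -40130; wraps to 25406 = 0110001100111110

25406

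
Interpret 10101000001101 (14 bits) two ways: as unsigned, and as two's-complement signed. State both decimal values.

unsigned = 10765, signed = -5619

Unsigned: 10101000001101 = 10765.
Signed: MSB=1 → 10765 − 16384 = -5619.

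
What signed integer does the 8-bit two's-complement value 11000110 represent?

MSB is 1, so the value is negative.
Invert: 00111001. Add 1: 00111010 = 58. So the value is −58.

-58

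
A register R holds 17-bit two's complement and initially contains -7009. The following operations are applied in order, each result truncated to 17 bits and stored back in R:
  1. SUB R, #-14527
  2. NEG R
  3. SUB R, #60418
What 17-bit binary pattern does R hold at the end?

Start: R = -7009 = 11110010010011111.
R = -7009 − (-14527) = 7518 = 00001110101011110
R = −(7518) = -7518 = 11110001010100010
R = -7518 − 60418 = -67936; wraps to 63136 = 01111011010100000

01111011010100000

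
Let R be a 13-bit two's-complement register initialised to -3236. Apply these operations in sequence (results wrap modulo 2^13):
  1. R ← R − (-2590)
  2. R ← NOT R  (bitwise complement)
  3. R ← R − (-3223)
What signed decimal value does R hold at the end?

3868

Start: R = -3236 = 1001101011100.
R = -3236 − (-2590) = -646 = 1110101111010
R = NOT 1110101111010 = 0001010000101 = 645
R = 645 − (-3223) = 3868 = 0111100011100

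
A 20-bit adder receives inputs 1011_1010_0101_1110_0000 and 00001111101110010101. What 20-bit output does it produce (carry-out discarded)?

  10111010010111100000
+ 00001111101110010101
= 11001010000101110101

11001010000101110101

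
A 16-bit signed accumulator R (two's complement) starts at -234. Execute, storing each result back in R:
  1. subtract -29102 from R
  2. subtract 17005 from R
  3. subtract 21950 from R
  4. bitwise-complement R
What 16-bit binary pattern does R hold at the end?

Start: R = -234 = 1111111100010110.
R = -234 − (-29102) = 28868 = 0111000011000100
R = 28868 − 17005 = 11863 = 0010111001010111
R = 11863 − 21950 = -10087 = 1101100010011001
R = NOT 1101100010011001 = 0010011101100110 = 10086

0010011101100110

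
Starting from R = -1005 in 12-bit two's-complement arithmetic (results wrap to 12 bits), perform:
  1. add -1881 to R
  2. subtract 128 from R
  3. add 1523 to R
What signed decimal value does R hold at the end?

-1491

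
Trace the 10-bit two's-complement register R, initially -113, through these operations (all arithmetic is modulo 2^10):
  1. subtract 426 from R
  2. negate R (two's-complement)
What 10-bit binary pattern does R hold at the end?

Start: R = -113 = 1110001111.
R = -113 − 426 = -539; wraps to 485 = 0111100101
R = −(485) = -485 = 1000011011

1000011011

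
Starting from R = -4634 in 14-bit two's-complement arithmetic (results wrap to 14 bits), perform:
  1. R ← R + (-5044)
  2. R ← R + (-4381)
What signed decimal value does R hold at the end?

Start: R = -4634 = 10110111100110.
R = -4634 + (-5044) = -9678; wraps to 6706 = 01101000110010
R = 6706 + (-4381) = 2325 = 00100100010101

2325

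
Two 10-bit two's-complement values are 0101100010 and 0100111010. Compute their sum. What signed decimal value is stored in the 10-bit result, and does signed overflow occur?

-356; overflow

0101100010 = 354 (signed)
0100111010 = 314 (signed)
  0101100010
+ 0100111010
= 1010011100
Result 1010011100: MSB = 1 → 668 − 1024 = -356.
Both addends are non-negative but the stored result is negative: signed overflow. The true value 354 + 314 = 668 lies outside [-512, 511].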